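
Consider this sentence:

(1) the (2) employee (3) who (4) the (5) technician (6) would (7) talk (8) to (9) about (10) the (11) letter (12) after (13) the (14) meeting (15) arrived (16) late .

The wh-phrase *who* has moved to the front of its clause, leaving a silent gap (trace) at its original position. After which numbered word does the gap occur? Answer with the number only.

The filler 'who' is interpreted as the object of the preposition 'to'. Wh-movement fronts it, leaving a gap right after 'to':
The employee who the technician would talk to ___ about the letter after the meeting arrived late.
'to' is word 8.

8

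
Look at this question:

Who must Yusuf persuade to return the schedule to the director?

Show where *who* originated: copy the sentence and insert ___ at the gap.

Who must Yusuf persuade ___ to return the schedule to the director?

In situ: Yusuf must persuade who to return the schedule to the director.
The filler 'who' is interpreted as the direct object of 'persuade'. The gap is right after 'persuade'.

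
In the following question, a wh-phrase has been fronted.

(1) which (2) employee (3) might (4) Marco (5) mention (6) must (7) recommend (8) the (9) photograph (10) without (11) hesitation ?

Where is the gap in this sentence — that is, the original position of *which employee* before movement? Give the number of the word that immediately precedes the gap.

5

Underlying clause: Marco might mention which employee must recommend the photograph without hesitation.
'which employee' functions as the subject of the clause embedded under 'mention'. Wh-movement fronts it, leaving a gap right after 'mention':
Which employee might Marco mention ___ must recommend the photograph without hesitation?
'mention' is word 5.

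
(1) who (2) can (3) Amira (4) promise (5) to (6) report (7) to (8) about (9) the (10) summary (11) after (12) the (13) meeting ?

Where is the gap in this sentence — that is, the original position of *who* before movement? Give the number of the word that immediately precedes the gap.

Before movement: Amira can promise to report to who about the summary after the meeting.
The filler 'who' is interpreted as the object of the preposition 'to'. Wh-movement fronts it, leaving a gap right after 'to':
Who can Amira promise to report to ___ about the summary after the meeting?
'to' is word 7.

7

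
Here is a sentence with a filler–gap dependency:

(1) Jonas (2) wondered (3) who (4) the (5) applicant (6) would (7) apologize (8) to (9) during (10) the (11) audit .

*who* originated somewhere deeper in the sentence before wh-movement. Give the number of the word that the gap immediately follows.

In situ: The applicant would apologize to who during the audit.
'who' functions as the object of the preposition 'to'. Fronting leaves a gap immediately after 'to':
Jonas wondered who the applicant would apologize to ___ during the audit.
'to' is word 8.

8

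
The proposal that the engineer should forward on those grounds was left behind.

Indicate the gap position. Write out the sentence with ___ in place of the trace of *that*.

The proposal that the engineer should forward ___ on those grounds was left behind.

The filler 'that' is interpreted as the direct object of 'forward'. The gap is right after 'forward'.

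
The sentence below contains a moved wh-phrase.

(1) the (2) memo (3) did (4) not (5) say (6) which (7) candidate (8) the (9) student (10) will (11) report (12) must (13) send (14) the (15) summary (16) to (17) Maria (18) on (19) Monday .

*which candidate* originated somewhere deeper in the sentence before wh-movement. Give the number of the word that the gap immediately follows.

11

Before movement: The student will report which candidate must send the summary to Maria on Monday.
The filler 'which candidate' is interpreted as the subject of the clause embedded under 'report'. It moves to the left edge, and the trace sits right after 'report':
The memo did not say which candidate the student will report ___ must send the summary to Maria on Monday.
'report' is word 11.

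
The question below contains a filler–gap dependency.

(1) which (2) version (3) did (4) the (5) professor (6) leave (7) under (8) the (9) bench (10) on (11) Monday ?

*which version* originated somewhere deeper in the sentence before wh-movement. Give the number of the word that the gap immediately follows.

6

Underlying clause: The professor did leave which version under the bench on Monday.
The filler 'which version' is interpreted as the direct object of 'leave'. Wh-movement fronts it, leaving a gap right after 'leave':
Which version did the professor leave ___ under the bench on Monday?
'leave' is word 6.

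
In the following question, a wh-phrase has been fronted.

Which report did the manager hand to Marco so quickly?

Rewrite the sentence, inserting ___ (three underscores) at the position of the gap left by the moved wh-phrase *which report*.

Which report did the manager hand ___ to Marco so quickly?

Before movement: The manager did hand which report to Marco so quickly.
'which report' functions as the direct object of 'hand'. The gap is right after 'hand'.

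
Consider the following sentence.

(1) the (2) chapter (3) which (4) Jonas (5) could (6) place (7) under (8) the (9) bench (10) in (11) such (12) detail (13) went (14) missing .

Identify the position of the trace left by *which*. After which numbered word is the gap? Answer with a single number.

'which' is the direct object of 'place'. Fronting leaves a gap immediately after 'place':
The chapter which Jonas could place ___ under the bench in such detail went missing.
'place' is word 6.

6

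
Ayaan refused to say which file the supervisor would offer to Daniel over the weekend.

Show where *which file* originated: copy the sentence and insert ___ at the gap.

Before movement: The supervisor would offer which file to Daniel over the weekend.
'which file' functions as the direct object of 'offer'. The gap is right after 'offer'.

Ayaan refused to say which file the supervisor would offer ___ to Daniel over the weekend.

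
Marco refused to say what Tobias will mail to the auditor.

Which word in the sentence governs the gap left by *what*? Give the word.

Before movement: Tobias will mail what to the auditor.
'what' is the direct object of 'mail'. Fronting leaves a gap immediately after 'mail':
Marco refused to say what Tobias will mail ___ to the auditor.

mail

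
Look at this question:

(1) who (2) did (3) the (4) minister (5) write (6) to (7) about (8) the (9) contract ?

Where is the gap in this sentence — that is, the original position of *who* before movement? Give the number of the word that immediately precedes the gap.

Before movement: The minister did write to who about the contract.
'who' is the object of the preposition 'to'. Fronting leaves a gap immediately after 'to':
Who did the minister write to ___ about the contract?
'to' is word 6.

6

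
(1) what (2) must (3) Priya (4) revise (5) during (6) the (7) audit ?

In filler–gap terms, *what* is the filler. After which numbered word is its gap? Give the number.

In situ: Priya must revise what during the audit.
'what' is the direct object of 'revise'. Wh-movement fronts it, leaving a gap right after 'revise':
What must Priya revise ___ during the audit?
'revise' is word 4.

4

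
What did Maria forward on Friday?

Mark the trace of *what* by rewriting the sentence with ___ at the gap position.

Underlying clause: Maria did forward what on Friday.
'what' functions as the direct object of 'forward'. The gap is right after 'forward'.

What did Maria forward ___ on Friday?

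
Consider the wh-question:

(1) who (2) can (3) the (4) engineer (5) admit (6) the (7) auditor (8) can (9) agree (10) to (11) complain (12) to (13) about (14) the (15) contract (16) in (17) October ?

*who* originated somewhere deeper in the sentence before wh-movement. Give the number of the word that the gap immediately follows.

Underlying clause: The engineer can admit the auditor can agree to complain to who about the contract in October.
'who' functions as the object of the preposition 'to'. Fronting leaves a gap immediately after 'to':
Who can the engineer admit the auditor can agree to complain to ___ about the contract in October?
'to' is word 12.

12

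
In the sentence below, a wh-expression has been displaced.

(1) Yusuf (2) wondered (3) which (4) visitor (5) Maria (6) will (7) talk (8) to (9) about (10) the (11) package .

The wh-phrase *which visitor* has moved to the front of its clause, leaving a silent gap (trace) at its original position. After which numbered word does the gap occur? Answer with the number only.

In situ: Maria will talk to which visitor about the package.
'which visitor' is the object of the preposition 'to'. It moves to the left edge, and the trace sits right after 'to':
Yusuf wondered which visitor Maria will talk to ___ about the package.
'to' is word 8.

8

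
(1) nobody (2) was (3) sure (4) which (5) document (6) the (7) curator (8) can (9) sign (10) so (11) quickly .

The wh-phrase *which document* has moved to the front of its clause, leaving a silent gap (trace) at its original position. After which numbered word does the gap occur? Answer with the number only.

9

Before movement: The curator can sign which document so quickly.
'which document' functions as the direct object of 'sign'. Fronting leaves a gap immediately after 'sign':
Nobody was sure which document the curator can sign ___ so quickly.
'sign' is word 9.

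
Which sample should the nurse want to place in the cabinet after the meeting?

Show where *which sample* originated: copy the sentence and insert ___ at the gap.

Pre-movement form: The nurse should want to place which sample in the cabinet after the meeting.
'which sample' functions as the direct object of 'place'. The gap is right after 'place'.

Which sample should the nurse want to place ___ in the cabinet after the meeting?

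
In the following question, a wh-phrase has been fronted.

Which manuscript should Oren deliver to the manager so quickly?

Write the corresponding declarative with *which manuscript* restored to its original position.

'which manuscript' functions as the direct object of 'deliver'. Wh-movement fronts it, leaving a gap right after 'deliver':
Which manuscript should Oren deliver ___ to the manager so quickly?

Oren should deliver which manuscript to the manager so quickly.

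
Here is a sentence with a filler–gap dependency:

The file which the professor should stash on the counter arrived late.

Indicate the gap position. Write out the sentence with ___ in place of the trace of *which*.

'which' is the direct object of 'stash'. The gap is right after 'stash'.

The file which the professor should stash ___ on the counter arrived late.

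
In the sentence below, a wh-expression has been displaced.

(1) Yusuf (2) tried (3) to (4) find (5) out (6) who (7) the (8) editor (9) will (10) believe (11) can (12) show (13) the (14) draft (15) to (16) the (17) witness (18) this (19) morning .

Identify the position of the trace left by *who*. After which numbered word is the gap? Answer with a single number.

10

Before movement: The editor will believe who can show the draft to the witness this morning.
'who' is the subject of the clause embedded under 'believe'. Wh-movement fronts it, leaving a gap right after 'believe':
Yusuf tried to find out who the editor will believe ___ can show the draft to the witness this morning.
'believe' is word 10.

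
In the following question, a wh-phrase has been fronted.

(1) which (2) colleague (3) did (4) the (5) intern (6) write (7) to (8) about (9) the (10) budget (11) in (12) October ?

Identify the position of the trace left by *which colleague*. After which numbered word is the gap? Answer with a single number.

7

In situ: The intern did write to which colleague about the budget in October.
'which colleague' functions as the object of the preposition 'to'. Fronting leaves a gap immediately after 'to':
Which colleague did the intern write to ___ about the budget in October?
'to' is word 7.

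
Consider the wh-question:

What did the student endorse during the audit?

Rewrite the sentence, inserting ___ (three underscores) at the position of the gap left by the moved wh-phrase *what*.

What did the student endorse ___ during the audit?

Pre-movement form: The student did endorse what during the audit.
The filler 'what' is interpreted as the direct object of 'endorse'. The gap is right after 'endorse'.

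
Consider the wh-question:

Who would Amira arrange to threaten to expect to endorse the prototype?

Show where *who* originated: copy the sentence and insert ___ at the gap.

Underlying clause: Amira would arrange to threaten to expect who to endorse the prototype.
'who' is the direct object of 'expect'. The gap is right after 'expect'.

Who would Amira arrange to threaten to expect ___ to endorse the prototype?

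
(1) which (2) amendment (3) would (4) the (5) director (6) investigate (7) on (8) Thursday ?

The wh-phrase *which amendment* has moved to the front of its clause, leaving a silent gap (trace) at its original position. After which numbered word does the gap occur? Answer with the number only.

6

In situ: The director would investigate which amendment on Thursday.
The filler 'which amendment' is interpreted as the direct object of 'investigate'. Wh-movement fronts it, leaving a gap right after 'investigate':
Which amendment would the director investigate ___ on Thursday?
'investigate' is word 6.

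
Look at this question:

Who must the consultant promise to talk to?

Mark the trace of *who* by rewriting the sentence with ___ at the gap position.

Who must the consultant promise to talk to ___?

Underlying clause: The consultant must promise to talk to who.
'who' functions as the object of the preposition 'to'. The gap is right after 'to'.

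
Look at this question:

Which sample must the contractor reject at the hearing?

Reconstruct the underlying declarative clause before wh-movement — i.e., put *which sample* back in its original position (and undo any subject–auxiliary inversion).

The contractor must reject which sample at the hearing.

'which sample' is the direct object of 'reject'. Wh-movement fronts it, leaving a gap right after 'reject':
Which sample must the contractor reject ___ at the hearing?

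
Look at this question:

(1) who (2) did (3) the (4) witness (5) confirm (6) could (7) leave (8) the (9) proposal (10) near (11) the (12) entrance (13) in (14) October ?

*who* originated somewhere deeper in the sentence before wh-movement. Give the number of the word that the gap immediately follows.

Pre-movement form: The witness did confirm who could leave the proposal near the entrance in October.
The filler 'who' is interpreted as the subject of the clause embedded under 'confirm'. Fronting leaves a gap immediately after 'confirm':
Who did the witness confirm ___ could leave the proposal near the entrance in October?
'confirm' is word 5.

5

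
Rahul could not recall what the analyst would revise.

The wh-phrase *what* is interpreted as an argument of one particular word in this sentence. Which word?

revise

Pre-movement form: The analyst would revise what.
'what' is the direct object of 'revise'. Fronting leaves a gap immediately after 'revise':
Rahul could not recall what the analyst would revise ___.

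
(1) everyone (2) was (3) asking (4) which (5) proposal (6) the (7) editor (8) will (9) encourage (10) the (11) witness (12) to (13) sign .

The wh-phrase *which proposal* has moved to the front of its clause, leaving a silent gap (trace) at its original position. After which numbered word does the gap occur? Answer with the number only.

In situ: The editor will encourage the witness to sign which proposal.
'which proposal' is the direct object of 'sign'. Fronting leaves a gap immediately after 'sign':
Everyone was asking which proposal the editor will encourage the witness to sign ___.
'sign' is word 13.

13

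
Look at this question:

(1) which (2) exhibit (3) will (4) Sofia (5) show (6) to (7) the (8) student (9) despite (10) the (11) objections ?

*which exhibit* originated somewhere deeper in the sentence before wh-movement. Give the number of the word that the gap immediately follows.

5

Before movement: Sofia will show which exhibit to the student despite the objections.
'which exhibit' is the direct object of 'show'. Fronting leaves a gap immediately after 'show':
Which exhibit will Sofia show ___ to the student despite the objections?
'show' is word 5.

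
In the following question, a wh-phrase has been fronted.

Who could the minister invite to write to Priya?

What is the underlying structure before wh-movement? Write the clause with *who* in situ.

The minister could invite who to write to Priya.

'who' is the direct object of 'invite'. It moves to the left edge, and the trace sits right after 'invite':
Who could the minister invite ___ to write to Priya?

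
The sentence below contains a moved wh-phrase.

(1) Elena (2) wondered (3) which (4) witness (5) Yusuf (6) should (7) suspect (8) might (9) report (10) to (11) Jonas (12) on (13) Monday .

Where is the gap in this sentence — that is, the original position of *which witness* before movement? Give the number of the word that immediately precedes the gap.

In situ: Yusuf should suspect which witness might report to Jonas on Monday.
'which witness' functions as the subject of the clause embedded under 'suspect'. Fronting leaves a gap immediately after 'suspect':
Elena wondered which witness Yusuf should suspect ___ might report to Jonas on Monday.
'suspect' is word 7.

7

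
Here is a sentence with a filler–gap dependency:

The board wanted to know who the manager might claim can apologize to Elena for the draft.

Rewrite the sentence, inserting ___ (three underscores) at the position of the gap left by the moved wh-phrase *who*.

The board wanted to know who the manager might claim ___ can apologize to Elena for the draft.

Underlying clause: The manager might claim who can apologize to Elena for the draft.
The filler 'who' is interpreted as the subject of the clause embedded under 'claim'. The gap is right after 'claim'.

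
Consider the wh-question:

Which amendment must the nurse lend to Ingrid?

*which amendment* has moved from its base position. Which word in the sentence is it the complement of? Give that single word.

lend

Before movement: The nurse must lend which amendment to Ingrid.
'which amendment' functions as the direct object of 'lend'. It moves to the left edge, and the trace sits right after 'lend':
Which amendment must the nurse lend ___ to Ingrid?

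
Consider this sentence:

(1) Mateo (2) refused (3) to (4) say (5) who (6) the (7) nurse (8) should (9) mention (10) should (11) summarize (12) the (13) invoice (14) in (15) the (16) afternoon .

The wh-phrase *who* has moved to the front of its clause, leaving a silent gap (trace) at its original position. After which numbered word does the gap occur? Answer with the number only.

Before movement: The nurse should mention who should summarize the invoice in the afternoon.
The filler 'who' is interpreted as the subject of the clause embedded under 'mention'. Wh-movement fronts it, leaving a gap right after 'mention':
Mateo refused to say who the nurse should mention ___ should summarize the invoice in the afternoon.
'mention' is word 9.

9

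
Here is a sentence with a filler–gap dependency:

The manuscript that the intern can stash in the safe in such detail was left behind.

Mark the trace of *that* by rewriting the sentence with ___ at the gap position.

'that' is the direct object of 'stash'. The gap is right after 'stash'.

The manuscript that the intern can stash ___ in the safe in such detail was left behind.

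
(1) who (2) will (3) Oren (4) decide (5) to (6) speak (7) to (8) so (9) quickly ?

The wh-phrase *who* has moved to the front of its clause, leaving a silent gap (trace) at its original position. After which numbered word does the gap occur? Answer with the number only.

7

In situ: Oren will decide to speak to who so quickly.
The filler 'who' is interpreted as the object of the preposition 'to'. It moves to the left edge, and the trace sits right after 'to':
Who will Oren decide to speak to ___ so quickly?
'to' is word 7.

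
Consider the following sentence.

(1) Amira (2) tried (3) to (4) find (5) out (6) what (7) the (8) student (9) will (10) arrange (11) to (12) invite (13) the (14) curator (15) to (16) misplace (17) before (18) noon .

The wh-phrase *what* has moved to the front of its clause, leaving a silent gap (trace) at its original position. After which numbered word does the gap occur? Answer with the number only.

16

Before movement: The student will arrange to invite the curator to misplace what before noon.
The filler 'what' is interpreted as the direct object of 'misplace'. Wh-movement fronts it, leaving a gap right after 'misplace':
Amira tried to find out what the student will arrange to invite the curator to misplace ___ before noon.
'misplace' is word 16.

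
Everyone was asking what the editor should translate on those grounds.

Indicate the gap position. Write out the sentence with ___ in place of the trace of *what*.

Everyone was asking what the editor should translate ___ on those grounds.

Pre-movement form: The editor should translate what on those grounds.
'what' is the direct object of 'translate'. The gap is right after 'translate'.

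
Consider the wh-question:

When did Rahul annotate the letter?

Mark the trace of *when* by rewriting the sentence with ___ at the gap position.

Underlying clause: Rahul did annotate the letter when.
'when' is the temporal adjunct. The gap is right after 'letter'.

When did Rahul annotate the letter ___?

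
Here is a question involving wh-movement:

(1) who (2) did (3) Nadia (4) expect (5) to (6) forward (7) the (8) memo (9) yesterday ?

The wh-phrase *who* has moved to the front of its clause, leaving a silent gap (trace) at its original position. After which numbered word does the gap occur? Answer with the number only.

Pre-movement form: Nadia did expect who to forward the memo yesterday.
'who' is the direct object of 'expect'. Wh-movement fronts it, leaving a gap right after 'expect':
Who did Nadia expect ___ to forward the memo yesterday?
'expect' is word 4.

4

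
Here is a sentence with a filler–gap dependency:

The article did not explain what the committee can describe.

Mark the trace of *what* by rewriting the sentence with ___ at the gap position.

The article did not explain what the committee can describe ___.

In situ: The committee can describe what.
'what' functions as the direct object of 'describe'. The gap is right after 'describe'.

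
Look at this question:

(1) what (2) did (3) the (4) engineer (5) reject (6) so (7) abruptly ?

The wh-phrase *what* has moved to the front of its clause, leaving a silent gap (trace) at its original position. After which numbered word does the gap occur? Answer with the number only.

In situ: The engineer did reject what so abruptly.
'what' is the direct object of 'reject'. Fronting leaves a gap immediately after 'reject':
What did the engineer reject ___ so abruptly?
'reject' is word 5.

5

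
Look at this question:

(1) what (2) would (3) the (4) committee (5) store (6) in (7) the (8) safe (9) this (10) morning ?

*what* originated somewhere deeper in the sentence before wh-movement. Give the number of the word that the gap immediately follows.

Pre-movement form: The committee would store what in the safe this morning.
'what' is the direct object of 'store'. It moves to the left edge, and the trace sits right after 'store':
What would the committee store ___ in the safe this morning?
'store' is word 5.

5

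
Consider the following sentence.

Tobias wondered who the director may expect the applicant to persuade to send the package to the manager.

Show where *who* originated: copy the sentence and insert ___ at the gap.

Tobias wondered who the director may expect the applicant to persuade ___ to send the package to the manager.

In situ: The director may expect the applicant to persuade who to send the package to the manager.
'who' is the direct object of 'persuade'. The gap is right after 'persuade'.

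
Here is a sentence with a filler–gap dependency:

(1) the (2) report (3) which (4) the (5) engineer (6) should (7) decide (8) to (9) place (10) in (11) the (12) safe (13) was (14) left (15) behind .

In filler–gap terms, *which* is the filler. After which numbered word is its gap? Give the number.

The filler 'which' is interpreted as the direct object of 'place'. Wh-movement fronts it, leaving a gap right after 'place':
The report which the engineer should decide to place ___ in the safe was left behind.
'place' is word 9.

9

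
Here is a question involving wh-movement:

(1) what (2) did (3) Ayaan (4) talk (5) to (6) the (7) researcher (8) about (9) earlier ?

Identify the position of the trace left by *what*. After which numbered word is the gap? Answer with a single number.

8

Underlying clause: Ayaan did talk to the researcher about what earlier.
The filler 'what' is interpreted as the object of the preposition 'about'. Fronting leaves a gap immediately after 'about':
What did Ayaan talk to the researcher about ___ earlier?
'about' is word 8.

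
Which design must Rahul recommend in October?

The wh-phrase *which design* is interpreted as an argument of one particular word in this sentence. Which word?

Pre-movement form: Rahul must recommend which design in October.
'which design' is the direct object of 'recommend'. Fronting leaves a gap immediately after 'recommend':
Which design must Rahul recommend ___ in October?

recommend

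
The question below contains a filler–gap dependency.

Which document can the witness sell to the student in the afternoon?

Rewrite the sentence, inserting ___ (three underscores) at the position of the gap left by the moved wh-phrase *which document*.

Which document can the witness sell ___ to the student in the afternoon?

Before movement: The witness can sell which document to the student in the afternoon.
'which document' functions as the direct object of 'sell'. The gap is right after 'sell'.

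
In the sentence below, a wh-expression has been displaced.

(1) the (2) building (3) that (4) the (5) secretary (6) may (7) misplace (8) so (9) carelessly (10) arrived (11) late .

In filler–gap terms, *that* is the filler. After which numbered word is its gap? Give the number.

7

'that' functions as the direct object of 'misplace'. It moves to the left edge, and the trace sits right after 'misplace':
The building that the secretary may misplace ___ so carelessly arrived late.
'misplace' is word 7.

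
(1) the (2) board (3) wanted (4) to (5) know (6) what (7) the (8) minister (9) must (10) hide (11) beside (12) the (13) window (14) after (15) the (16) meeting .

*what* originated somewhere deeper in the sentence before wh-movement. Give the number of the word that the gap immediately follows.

10

In situ: The minister must hide what beside the window after the meeting.
The filler 'what' is interpreted as the direct object of 'hide'. It moves to the left edge, and the trace sits right after 'hide':
The board wanted to know what the minister must hide ___ beside the window after the meeting.
'hide' is word 10.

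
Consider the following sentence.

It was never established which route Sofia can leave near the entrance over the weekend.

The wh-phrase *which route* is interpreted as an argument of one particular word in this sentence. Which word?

leave

Pre-movement form: Sofia can leave which route near the entrance over the weekend.
The filler 'which route' is interpreted as the direct object of 'leave'. It moves to the left edge, and the trace sits right after 'leave':
It was never established which route Sofia can leave ___ near the entrance over the weekend.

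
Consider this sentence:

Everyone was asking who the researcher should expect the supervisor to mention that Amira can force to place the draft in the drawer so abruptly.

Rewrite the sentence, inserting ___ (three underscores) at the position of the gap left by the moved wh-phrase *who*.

In situ: The researcher should expect the supervisor to mention that Amira can force who to place the draft in the drawer so abruptly.
The filler 'who' is interpreted as the direct object of 'force'. The gap is right after 'force'.

Everyone was asking who the researcher should expect the supervisor to mention that Amira can force ___ to place the draft in the drawer so abruptly.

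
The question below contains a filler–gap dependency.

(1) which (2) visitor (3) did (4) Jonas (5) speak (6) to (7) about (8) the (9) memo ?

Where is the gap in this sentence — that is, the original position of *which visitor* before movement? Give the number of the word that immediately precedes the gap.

Pre-movement form: Jonas did speak to which visitor about the memo.
'which visitor' is the object of the preposition 'to'. Wh-movement fronts it, leaving a gap right after 'to':
Which visitor did Jonas speak to ___ about the memo?
'to' is word 6.

6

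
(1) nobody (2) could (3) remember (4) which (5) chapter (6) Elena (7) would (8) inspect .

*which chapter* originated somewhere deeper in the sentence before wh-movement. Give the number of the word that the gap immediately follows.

Before movement: Elena would inspect which chapter.
'which chapter' is the direct object of 'inspect'. Fronting leaves a gap immediately after 'inspect':
Nobody could remember which chapter Elena would inspect ___.
'inspect' is word 8.

8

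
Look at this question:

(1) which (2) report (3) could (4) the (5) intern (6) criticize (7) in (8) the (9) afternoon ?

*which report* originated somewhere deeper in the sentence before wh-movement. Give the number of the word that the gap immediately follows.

In situ: The intern could criticize which report in the afternoon.
'which report' is the direct object of 'criticize'. Wh-movement fronts it, leaving a gap right after 'criticize':
Which report could the intern criticize ___ in the afternoon?
'criticize' is word 6.

6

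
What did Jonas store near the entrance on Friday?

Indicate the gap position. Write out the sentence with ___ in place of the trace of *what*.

What did Jonas store ___ near the entrance on Friday?

Before movement: Jonas did store what near the entrance on Friday.
'what' functions as the direct object of 'store'. The gap is right after 'store'.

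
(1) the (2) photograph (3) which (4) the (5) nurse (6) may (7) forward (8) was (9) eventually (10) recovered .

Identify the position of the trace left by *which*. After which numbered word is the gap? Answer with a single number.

7

'which' is the direct object of 'forward'. It moves to the left edge, and the trace sits right after 'forward':
The photograph which the nurse may forward ___ was eventually recovered.
'forward' is word 7.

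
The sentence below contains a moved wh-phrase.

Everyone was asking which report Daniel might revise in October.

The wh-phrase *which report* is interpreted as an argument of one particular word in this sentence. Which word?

revise

Before movement: Daniel might revise which report in October.
'which report' is the direct object of 'revise'. Fronting leaves a gap immediately after 'revise':
Everyone was asking which report Daniel might revise ___ in October.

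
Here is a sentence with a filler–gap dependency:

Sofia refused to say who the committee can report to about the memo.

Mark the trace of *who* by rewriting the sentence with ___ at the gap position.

Sofia refused to say who the committee can report to ___ about the memo.

Before movement: The committee can report to who about the memo.
The filler 'who' is interpreted as the object of the preposition 'to'. The gap is right after 'to'.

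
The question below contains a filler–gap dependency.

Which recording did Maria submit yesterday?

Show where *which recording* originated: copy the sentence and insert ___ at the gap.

Which recording did Maria submit ___ yesterday?

Before movement: Maria did submit which recording yesterday.
'which recording' functions as the direct object of 'submit'. The gap is right after 'submit'.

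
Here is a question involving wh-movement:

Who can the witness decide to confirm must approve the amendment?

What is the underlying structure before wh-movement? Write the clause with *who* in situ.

The witness can decide to confirm who must approve the amendment.

'who' is the subject of the clause embedded under 'confirm'. Wh-movement fronts it, leaving a gap right after 'confirm':
Who can the witness decide to confirm ___ must approve the amendment?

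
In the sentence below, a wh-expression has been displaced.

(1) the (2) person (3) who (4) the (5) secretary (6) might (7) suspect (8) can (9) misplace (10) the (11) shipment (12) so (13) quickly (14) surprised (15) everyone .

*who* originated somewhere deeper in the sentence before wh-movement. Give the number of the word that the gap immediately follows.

7

'who' is the subject of the clause embedded under 'suspect'. It moves to the left edge, and the trace sits right after 'suspect':
The person who the secretary might suspect ___ can misplace the shipment so quickly surprised everyone.
'suspect' is word 7.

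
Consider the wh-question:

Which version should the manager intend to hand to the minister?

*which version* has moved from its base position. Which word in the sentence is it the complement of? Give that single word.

Before movement: The manager should intend to hand which version to the minister.
'which version' is the direct object of 'hand'. It moves to the left edge, and the trace sits right after 'hand':
Which version should the manager intend to hand ___ to the minister?

hand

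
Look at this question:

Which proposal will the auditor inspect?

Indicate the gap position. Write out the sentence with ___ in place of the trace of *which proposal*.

Underlying clause: The auditor will inspect which proposal.
'which proposal' functions as the direct object of 'inspect'. The gap is right after 'inspect'.

Which proposal will the auditor inspect ___?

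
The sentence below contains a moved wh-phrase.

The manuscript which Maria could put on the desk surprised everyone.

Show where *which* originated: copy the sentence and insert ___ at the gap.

'which' is the direct object of 'put'. The gap is right after 'put'.

The manuscript which Maria could put ___ on the desk surprised everyone.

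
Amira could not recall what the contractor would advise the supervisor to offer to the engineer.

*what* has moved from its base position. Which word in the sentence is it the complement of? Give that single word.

offer

Underlying clause: The contractor would advise the supervisor to offer what to the engineer.
'what' is the direct object of 'offer'. Wh-movement fronts it, leaving a gap right after 'offer':
Amira could not recall what the contractor would advise the supervisor to offer ___ to the engineer.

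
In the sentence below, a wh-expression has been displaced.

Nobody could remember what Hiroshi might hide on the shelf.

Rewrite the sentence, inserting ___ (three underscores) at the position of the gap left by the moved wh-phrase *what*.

Before movement: Hiroshi might hide what on the shelf.
'what' is the direct object of 'hide'. The gap is right after 'hide'.

Nobody could remember what Hiroshi might hide ___ on the shelf.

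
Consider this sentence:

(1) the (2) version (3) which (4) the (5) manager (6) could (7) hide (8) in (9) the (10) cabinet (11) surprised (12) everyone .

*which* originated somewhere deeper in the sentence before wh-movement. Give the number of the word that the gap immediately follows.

The filler 'which' is interpreted as the direct object of 'hide'. It moves to the left edge, and the trace sits right after 'hide':
The version which the manager could hide ___ in the cabinet surprised everyone.
'hide' is word 7.

7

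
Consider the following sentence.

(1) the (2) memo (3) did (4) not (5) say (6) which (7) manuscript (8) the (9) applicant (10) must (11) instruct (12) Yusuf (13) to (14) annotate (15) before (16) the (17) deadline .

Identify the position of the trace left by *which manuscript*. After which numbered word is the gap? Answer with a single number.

14

Pre-movement form: The applicant must instruct Yusuf to annotate which manuscript before the deadline.
'which manuscript' functions as the direct object of 'annotate'. Fronting leaves a gap immediately after 'annotate':
The memo did not say which manuscript the applicant must instruct Yusuf to annotate ___ before the deadline.
'annotate' is word 14.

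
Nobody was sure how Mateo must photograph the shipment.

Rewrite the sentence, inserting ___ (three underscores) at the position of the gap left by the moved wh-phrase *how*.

Nobody was sure how Mateo must photograph the shipment ___.

Before movement: Mateo must photograph the shipment how.
'how' functions as the manner adjunct. The gap is right after 'shipment'.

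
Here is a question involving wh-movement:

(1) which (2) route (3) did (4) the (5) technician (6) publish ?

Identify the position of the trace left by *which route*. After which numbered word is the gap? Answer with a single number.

6

In situ: The technician did publish which route.
The filler 'which route' is interpreted as the direct object of 'publish'. Wh-movement fronts it, leaving a gap right after 'publish':
Which route did the technician publish ___?
'publish' is word 6.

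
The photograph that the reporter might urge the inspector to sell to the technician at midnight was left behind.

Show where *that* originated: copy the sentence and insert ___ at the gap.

The filler 'that' is interpreted as the direct object of 'sell'. The gap is right after 'sell'.

The photograph that the reporter might urge the inspector to sell ___ to the technician at midnight was left behind.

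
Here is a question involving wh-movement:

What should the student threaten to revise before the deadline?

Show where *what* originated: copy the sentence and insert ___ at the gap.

Underlying clause: The student should threaten to revise what before the deadline.
'what' is the direct object of 'revise'. The gap is right after 'revise'.

What should the student threaten to revise ___ before the deadline?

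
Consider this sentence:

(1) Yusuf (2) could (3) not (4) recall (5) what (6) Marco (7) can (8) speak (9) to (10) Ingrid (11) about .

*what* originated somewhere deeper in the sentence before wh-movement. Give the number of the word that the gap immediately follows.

In situ: Marco can speak to Ingrid about what.
'what' is the object of the preposition 'about'. Fronting leaves a gap immediately after 'about':
Yusuf could not recall what Marco can speak to Ingrid about ___.
'about' is word 11.

11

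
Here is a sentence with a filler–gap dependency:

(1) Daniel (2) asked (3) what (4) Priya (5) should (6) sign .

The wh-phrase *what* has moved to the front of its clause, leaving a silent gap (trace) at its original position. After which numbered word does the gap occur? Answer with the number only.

6

Pre-movement form: Priya should sign what.
The filler 'what' is interpreted as the direct object of 'sign'. Wh-movement fronts it, leaving a gap right after 'sign':
Daniel asked what Priya should sign ___.
'sign' is word 6.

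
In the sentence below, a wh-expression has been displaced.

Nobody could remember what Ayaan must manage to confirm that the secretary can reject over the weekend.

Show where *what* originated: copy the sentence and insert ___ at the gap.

Nobody could remember what Ayaan must manage to confirm that the secretary can reject ___ over the weekend.

Pre-movement form: Ayaan must manage to confirm that the secretary can reject what over the weekend.
'what' functions as the direct object of 'reject'. The gap is right after 'reject'.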